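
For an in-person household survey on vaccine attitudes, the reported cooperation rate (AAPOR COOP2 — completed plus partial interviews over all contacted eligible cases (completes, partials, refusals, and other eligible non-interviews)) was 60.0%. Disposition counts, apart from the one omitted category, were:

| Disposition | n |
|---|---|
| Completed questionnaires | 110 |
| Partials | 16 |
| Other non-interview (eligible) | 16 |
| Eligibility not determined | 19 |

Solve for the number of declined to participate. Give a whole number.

68

Top = 110 + 16 = 126
COOP2 = 126 / D = 0.600
D = 126 / 0.600 = 210.0
Remaining denominator categories sum to 142
declined to participate = 210.0 − 142 ≈ 68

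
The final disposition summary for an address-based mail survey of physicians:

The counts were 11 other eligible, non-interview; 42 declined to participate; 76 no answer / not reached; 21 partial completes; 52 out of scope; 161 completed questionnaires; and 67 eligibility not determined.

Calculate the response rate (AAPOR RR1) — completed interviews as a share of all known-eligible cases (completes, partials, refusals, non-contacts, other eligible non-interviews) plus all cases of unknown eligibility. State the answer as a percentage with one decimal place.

Num → 161
Base → 161 + 21 + 42 + 76 + 11 + 67 = 378
RR1 = 161 / 378 = 0.4259

42.6%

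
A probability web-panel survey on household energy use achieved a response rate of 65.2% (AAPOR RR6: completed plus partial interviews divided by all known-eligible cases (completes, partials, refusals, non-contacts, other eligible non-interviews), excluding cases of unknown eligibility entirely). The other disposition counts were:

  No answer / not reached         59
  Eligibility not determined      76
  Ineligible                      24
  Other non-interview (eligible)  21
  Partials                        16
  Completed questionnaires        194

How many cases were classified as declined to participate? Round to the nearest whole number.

32

Top = 194 + 16 = 210
RR6 = 210 / D = 0.652
D = 210 / 0.652 = 322.1
Remaining denominator categories sum to 290
declined to participate = 322.1 − 290 ≈ 32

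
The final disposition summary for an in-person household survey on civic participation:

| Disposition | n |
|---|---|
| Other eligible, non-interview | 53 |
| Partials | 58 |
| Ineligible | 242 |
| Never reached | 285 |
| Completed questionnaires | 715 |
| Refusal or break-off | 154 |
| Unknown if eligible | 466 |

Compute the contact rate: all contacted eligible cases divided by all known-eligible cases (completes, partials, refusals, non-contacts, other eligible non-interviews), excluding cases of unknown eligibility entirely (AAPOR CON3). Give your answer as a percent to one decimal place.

Numerator → 715 + 58 + 154 + 53 = 980
Base → 715 + 58 + 154 + 285 + 53 = 1265
CON3 = 980 / 1265 = 0.7747

77.5%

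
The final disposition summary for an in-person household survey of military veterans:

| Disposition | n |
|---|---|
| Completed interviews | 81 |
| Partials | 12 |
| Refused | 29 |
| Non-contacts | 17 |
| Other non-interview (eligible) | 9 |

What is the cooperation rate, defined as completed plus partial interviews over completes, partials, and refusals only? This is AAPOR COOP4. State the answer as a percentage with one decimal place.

76.2%

Num = 81 + 12 = 93
Base = 81 + 12 + 29 = 122
COOP4 = 93 / 122 = 0.7623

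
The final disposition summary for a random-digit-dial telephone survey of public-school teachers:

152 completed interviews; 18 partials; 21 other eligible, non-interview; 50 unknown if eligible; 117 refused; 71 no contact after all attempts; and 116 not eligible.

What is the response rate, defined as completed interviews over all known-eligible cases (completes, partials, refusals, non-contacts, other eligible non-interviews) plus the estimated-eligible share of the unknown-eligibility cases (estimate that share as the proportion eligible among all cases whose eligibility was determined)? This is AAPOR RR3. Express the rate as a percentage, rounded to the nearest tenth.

36.4%

Numerator = 152
Determined eligible = 152 + 18 + 117 + 71 + 21 = 379
e = 379 / (379 + 116) = 379 / 495 = 0.7657
Eligible share of unknowns = 0.7657 × 50 = 38.29
Base = 379 + 38.29 = 417.29
RR3 = 152 / 417.29 = 0.3643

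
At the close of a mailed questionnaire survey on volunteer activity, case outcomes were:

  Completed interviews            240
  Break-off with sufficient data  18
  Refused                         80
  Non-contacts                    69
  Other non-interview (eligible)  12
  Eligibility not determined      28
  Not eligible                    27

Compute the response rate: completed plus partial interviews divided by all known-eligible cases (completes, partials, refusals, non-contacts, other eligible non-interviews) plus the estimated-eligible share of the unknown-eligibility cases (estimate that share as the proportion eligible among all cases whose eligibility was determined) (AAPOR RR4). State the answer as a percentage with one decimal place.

Top: 240 + 18 = 258
Eligible (known): 240 + 18 + 80 + 69 + 12 = 419
e = 419 / (419 + 27) = 419 / 446 = 0.9395
Eligible share of unknowns: 0.9395 × 28 = 26.31
Base: 419 + 26.31 = 445.31
RR4 = 258 / 445.31 = 0.5794

57.9%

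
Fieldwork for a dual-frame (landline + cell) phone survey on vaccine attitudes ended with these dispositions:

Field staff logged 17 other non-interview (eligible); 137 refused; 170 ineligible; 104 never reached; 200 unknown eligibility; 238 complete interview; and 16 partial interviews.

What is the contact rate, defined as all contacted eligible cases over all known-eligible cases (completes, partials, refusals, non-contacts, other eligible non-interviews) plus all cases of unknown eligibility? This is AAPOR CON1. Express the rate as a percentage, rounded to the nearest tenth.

Num → 238 + 16 + 137 + 17 = 408
Denominator → 238 + 16 + 137 + 104 + 17 + 200 = 712
CON1 = 408 / 712 = 0.5730

57.3%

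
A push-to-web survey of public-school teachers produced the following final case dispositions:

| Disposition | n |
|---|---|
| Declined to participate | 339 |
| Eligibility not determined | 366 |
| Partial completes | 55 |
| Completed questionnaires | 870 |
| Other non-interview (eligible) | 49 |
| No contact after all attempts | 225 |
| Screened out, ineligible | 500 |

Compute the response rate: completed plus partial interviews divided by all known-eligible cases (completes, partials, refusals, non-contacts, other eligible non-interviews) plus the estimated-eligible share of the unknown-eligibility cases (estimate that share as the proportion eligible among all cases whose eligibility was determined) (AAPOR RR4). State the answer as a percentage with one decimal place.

51.0%

Top: 870 + 55 = 925
Eligible (known): 870 + 55 + 339 + 225 + 49 = 1538
e = 1538 / (1538 + 500) = 1538 / 2038 = 0.7547
Estimated eligible among unknowns: 0.7547 × 366 = 276.22
Denominator: 1538 + 276.22 = 1814.22
RR4 = 925 / 1814.22 = 0.5099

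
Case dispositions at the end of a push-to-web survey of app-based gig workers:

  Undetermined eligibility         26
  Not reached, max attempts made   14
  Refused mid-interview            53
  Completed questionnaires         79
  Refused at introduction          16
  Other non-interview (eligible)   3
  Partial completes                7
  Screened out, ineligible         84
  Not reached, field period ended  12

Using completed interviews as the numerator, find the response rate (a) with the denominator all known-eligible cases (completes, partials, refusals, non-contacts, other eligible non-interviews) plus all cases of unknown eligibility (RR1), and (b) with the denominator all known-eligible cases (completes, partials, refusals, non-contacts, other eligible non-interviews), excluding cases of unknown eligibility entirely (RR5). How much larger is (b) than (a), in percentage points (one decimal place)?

5.3

Refusal or break-off = 16 + 53 = 69
Non-contacts = 12 + 14 = 26
Numerator = 79
Denominator = 79 + 7 + 69 + 26 + 3 + 26 = 210
RR1 = 79 / 210 = 0.3762
Denominator = 79 + 7 + 69 + 26 + 3 = 184
RR5 = 79 / 184 = 0.4293
Difference = 42.93 − 37.62 = 5.31 percentage points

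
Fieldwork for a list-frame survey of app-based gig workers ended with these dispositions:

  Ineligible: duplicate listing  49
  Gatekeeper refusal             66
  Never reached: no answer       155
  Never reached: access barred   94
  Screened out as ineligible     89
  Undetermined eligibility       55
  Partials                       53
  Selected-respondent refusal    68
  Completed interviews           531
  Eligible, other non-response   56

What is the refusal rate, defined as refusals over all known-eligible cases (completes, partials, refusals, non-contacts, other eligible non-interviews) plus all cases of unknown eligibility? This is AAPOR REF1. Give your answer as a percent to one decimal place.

Declined to participate = 66 + 68 = 134
No answer / not reached = 155 + 94 = 249
Out of scope = 89 + 49 = 138
Num → 134
Denom → 531 + 53 + 134 + 249 + 56 + 55 = 1078
REF1 = 134 / 1078 = 0.1243

12.4%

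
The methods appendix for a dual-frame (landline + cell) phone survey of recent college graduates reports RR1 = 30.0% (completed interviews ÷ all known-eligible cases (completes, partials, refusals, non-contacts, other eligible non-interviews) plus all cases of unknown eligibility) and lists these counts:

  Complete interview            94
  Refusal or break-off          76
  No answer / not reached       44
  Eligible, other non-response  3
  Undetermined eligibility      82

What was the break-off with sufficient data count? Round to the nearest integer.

RR1 = 94 / D = 0.300
D = 94 / 0.300 = 313.3
Remaining denominator categories sum to 299
break-off with sufficient data = 313.3 − 299 ≈ 14

14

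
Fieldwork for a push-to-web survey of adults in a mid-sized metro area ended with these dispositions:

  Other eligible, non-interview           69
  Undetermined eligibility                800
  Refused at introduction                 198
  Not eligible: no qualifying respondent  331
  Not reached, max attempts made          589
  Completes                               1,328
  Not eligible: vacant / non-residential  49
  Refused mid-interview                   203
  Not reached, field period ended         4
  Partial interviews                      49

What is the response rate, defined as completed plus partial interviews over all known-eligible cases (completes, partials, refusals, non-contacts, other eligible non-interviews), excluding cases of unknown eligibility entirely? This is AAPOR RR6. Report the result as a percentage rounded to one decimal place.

Refusal or break-off = 198 + 203 = 401
No contact after all attempts = 4 + 589 = 593
Ineligible = 331 + 49 = 380
Top → 1328 + 49 = 1377
Base → 1328 + 49 + 401 + 593 + 69 = 2440
RR6 = 1377 / 2440 = 0.5643

56.4%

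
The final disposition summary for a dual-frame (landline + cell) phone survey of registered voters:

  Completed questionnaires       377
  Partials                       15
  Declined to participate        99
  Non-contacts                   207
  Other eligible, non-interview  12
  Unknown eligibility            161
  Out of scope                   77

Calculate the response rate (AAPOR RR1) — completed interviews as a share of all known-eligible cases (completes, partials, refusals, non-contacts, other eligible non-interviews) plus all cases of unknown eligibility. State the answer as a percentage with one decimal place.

43.3%

Num: 377
Base: 377 + 15 + 99 + 207 + 12 + 161 = 871
RR1 = 377 / 871 = 0.4328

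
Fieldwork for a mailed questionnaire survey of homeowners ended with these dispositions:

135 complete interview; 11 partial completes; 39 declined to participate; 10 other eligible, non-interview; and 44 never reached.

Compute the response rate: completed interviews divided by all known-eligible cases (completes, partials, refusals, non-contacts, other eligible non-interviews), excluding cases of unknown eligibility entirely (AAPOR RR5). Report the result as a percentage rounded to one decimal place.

Top: 135
Base: 135 + 11 + 39 + 44 + 10 = 239
RR5 = 135 / 239 = 0.5649

56.5%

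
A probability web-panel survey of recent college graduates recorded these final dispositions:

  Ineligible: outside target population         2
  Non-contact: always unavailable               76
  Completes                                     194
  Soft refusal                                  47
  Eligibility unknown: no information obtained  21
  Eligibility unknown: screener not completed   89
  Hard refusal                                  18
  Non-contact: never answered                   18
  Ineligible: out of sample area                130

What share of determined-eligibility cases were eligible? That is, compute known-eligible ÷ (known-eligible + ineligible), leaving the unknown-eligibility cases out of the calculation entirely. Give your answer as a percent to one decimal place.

72.8%

Declined to participate = 18 + 47 = 65
Non-contacts = 18 + 76 = 94
Unknown if eligible = 89 + 21 = 110
Ineligible = 2 + 130 = 132
Known eligible → 194 + 65 + 94 = 353
e = 353 / (353 + 132) = 353 / 485 = 0.7278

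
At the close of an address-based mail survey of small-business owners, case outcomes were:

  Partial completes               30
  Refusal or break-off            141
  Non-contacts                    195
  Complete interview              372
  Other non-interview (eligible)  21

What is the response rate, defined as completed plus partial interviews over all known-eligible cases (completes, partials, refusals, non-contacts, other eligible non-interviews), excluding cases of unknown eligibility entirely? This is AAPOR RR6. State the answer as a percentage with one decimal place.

Top = 372 + 30 = 402
Base = 372 + 30 + 141 + 195 + 21 = 759
RR6 = 402 / 759 = 0.5296

53.0%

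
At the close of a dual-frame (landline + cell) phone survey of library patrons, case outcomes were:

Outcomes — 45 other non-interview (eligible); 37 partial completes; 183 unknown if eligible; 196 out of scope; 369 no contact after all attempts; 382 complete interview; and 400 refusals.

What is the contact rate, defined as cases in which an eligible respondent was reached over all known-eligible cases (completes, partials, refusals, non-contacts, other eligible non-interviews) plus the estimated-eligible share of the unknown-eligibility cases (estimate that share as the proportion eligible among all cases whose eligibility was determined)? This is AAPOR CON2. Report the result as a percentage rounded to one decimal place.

62.1%

Top = 382 + 37 + 400 + 45 = 864
Eligible (known) = 382 + 37 + 400 + 369 + 45 = 1233
e = 1233 / (1233 + 196) = 1233 / 1429 = 0.8628
e × U = 0.8628 × 183 = 157.89
Denominator = 1233 + 157.89 = 1390.89
CON2 = 864 / 1390.89 = 0.6212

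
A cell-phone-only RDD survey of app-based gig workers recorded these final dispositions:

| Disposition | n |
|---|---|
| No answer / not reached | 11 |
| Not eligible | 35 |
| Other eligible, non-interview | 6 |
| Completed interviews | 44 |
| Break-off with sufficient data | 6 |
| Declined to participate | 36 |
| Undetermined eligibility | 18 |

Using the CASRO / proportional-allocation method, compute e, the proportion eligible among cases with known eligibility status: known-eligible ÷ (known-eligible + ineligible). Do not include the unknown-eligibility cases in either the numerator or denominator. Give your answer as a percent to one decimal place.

74.6%

Known eligible = 44 + 6 + 36 + 11 + 6 = 103
e = 103 / (103 + 35) = 103 / 138 = 0.7464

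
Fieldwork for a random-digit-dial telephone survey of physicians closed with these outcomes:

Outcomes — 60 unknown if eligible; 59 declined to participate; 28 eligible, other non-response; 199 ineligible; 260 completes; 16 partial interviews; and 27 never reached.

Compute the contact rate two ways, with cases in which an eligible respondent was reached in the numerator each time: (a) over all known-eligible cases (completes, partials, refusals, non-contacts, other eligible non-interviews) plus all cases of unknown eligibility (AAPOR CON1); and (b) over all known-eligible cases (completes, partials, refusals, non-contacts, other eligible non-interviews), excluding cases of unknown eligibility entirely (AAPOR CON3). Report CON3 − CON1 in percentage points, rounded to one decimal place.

12.4

Numerator → 260 + 16 + 59 + 28 = 363
Base → 260 + 16 + 59 + 27 + 28 + 60 = 450
CON1 = 363 / 450 = 0.8067
Base → 260 + 16 + 59 + 27 + 28 = 390
CON3 = 363 / 390 = 0.9308
Difference = 93.08 − 80.67 = 12.41 percentage points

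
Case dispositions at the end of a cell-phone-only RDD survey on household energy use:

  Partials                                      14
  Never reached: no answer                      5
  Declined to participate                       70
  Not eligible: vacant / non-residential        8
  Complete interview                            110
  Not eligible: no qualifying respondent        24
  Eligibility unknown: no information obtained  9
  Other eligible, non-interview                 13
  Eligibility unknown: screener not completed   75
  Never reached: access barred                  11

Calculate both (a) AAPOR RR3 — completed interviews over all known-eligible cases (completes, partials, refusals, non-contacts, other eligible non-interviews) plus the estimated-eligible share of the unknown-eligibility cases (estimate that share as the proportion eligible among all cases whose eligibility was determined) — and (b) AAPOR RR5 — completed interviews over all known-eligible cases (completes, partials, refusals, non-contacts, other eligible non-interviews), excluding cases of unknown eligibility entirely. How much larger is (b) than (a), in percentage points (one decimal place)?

Never reached = 5 + 11 = 16
Unknown eligibility = 75 + 9 = 84
Ineligible = 24 + 8 = 32
Num: 110
Determined eligible: 110 + 14 + 70 + 16 + 13 = 223
e = 223 / (223 + 32) = 223 / 255 = 0.8745
Estimated eligible among unknowns: 0.8745 × 84 = 73.46
Denominator: 223 + 73.46 = 296.46
RR3 = 110 / 296.46 = 0.3710
Denominator: 110 + 14 + 70 + 16 + 13 = 223
RR5 = 110 / 223 = 0.4933
Difference = 49.33 − 37.10 = 12.23 percentage points

12.2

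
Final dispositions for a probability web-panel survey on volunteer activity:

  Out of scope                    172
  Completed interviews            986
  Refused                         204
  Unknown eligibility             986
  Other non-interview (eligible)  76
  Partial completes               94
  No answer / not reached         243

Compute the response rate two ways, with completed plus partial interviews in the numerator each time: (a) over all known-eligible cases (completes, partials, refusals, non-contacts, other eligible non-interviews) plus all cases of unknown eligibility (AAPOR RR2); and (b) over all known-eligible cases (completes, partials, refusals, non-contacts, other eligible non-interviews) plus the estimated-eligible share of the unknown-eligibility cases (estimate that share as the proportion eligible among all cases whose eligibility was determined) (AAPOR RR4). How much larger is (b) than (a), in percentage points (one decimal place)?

Top: 986 + 94 = 1080
Denominator: 986 + 94 + 204 + 243 + 76 + 986 = 2589
RR2 = 1080 / 2589 = 0.4171
Determined eligible: 986 + 94 + 204 + 243 + 76 = 1603
e = 1603 / (1603 + 172) = 1603 / 1775 = 0.9031
Eligible share of unknowns: 0.9031 × 986 = 890.46
Denominator: 1603 + 890.46 = 2493.46
RR4 = 1080 / 2493.46 = 0.4331
Difference = 43.31 − 41.71 = 1.60 percentage points

1.6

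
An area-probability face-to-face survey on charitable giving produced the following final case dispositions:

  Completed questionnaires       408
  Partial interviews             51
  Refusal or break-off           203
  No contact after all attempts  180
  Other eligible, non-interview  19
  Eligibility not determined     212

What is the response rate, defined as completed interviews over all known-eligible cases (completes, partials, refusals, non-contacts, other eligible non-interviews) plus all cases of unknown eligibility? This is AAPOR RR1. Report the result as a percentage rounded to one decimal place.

38.0%

Numerator = 408
Denom = 408 + 51 + 203 + 180 + 19 + 212 = 1073
RR1 = 408 / 1073 = 0.3802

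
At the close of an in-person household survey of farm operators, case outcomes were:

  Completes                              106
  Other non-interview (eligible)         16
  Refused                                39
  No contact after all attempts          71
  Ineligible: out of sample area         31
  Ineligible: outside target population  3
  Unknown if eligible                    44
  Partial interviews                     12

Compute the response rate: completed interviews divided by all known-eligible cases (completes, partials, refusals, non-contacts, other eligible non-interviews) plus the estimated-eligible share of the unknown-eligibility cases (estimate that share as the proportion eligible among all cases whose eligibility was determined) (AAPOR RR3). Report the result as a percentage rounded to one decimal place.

37.5%

Not eligible = 3 + 31 = 34
Numerator = 106
Determined eligible = 106 + 12 + 39 + 71 + 16 = 244
e = 244 / (244 + 34) = 244 / 278 = 0.8777
Eligible share of unknowns = 0.8777 × 44 = 38.62
Denominator = 244 + 38.62 = 282.62
RR3 = 106 / 282.62 = 0.3751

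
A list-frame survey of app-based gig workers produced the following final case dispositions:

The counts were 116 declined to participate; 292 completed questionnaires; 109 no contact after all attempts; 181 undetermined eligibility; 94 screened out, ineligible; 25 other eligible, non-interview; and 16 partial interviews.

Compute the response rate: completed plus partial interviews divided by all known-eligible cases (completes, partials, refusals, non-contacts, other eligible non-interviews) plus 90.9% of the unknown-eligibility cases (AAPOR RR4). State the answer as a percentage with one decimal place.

Top → 292 + 16 = 308
Eligible (known) → 292 + 16 + 116 + 109 + 25 = 558
Eligible share of unknowns → 0.9090 × 181 = 164.53
Base → 558 + 164.53 = 722.53
RR4 = 308 / 722.53 = 0.4263

42.6%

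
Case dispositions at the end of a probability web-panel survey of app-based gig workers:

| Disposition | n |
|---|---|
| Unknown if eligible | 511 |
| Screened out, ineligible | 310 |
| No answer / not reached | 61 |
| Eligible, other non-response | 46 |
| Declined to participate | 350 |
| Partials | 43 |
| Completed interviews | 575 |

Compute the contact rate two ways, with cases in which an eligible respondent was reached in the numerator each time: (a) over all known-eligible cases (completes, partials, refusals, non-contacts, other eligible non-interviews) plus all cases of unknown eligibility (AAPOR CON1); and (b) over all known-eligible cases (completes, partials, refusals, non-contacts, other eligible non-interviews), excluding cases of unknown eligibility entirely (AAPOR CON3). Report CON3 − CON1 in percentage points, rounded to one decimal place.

30.4

Num = 575 + 43 + 350 + 46 = 1014
Denom = 575 + 43 + 350 + 61 + 46 + 511 = 1586
CON1 = 1014 / 1586 = 0.6393
Denom = 575 + 43 + 350 + 61 + 46 = 1075
CON3 = 1014 / 1075 = 0.9433
Difference = 94.33 − 63.93 = 30.40 percentage points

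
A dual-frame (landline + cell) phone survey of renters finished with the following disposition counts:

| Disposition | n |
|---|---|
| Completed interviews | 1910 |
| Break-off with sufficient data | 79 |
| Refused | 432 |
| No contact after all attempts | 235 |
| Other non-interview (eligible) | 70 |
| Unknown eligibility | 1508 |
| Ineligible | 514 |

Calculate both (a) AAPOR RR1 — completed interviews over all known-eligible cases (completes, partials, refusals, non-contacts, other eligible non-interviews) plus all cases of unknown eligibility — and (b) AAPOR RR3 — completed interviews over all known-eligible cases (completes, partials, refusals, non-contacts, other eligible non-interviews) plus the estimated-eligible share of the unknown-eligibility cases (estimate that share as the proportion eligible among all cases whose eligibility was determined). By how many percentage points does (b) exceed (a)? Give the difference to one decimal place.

2.7

Top = 1910
Base = 1910 + 79 + 432 + 235 + 70 + 1508 = 4234
RR1 = 1910 / 4234 = 0.4511
Eligible (known) = 1910 + 79 + 432 + 235 + 70 = 2726
e = 2726 / (2726 + 514) = 2726 / 3240 = 0.8414
Eligible share of unknowns = 0.8414 × 1508 = 1268.83
Base = 2726 + 1268.83 = 3994.83
RR3 = 1910 / 3994.83 = 0.4781
Difference = 47.81 − 45.11 = 2.70 percentage points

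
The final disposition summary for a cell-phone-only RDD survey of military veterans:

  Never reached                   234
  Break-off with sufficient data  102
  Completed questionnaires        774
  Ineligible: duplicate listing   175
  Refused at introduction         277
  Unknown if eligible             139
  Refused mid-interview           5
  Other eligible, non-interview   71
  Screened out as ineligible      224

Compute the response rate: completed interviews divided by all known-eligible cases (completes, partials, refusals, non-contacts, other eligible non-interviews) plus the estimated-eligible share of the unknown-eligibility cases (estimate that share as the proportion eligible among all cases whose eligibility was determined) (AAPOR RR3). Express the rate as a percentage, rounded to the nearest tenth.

49.2%

Declined to participate = 277 + 5 = 282
Screened out, ineligible = 224 + 175 = 399
Num = 774
Known eligible = 774 + 102 + 282 + 234 + 71 = 1463
e = 1463 / (1463 + 399) = 1463 / 1862 = 0.7857
Estimated eligible among unknowns = 0.7857 × 139 = 109.21
Base = 1463 + 109.21 = 1572.21
RR3 = 774 / 1572.21 = 0.4923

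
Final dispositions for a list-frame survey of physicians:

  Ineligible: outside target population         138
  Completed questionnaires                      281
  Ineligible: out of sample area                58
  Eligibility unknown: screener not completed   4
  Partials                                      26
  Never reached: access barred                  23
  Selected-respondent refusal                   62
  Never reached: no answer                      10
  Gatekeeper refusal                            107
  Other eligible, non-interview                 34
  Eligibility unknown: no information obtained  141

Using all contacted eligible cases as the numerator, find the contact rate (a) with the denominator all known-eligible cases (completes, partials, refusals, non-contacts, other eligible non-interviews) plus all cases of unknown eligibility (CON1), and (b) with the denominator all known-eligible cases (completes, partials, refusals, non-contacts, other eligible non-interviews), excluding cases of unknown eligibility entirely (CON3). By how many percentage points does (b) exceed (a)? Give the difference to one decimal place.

Refusals = 107 + 62 = 169
Non-contacts = 10 + 23 = 33
Undetermined eligibility = 4 + 141 = 145
Not eligible = 138 + 58 = 196
Num → 281 + 26 + 169 + 34 = 510
Base → 281 + 26 + 169 + 33 + 34 + 145 = 688
CON1 = 510 / 688 = 0.7413
Base → 281 + 26 + 169 + 33 + 34 = 543
CON3 = 510 / 543 = 0.9392
Difference = 93.92 − 74.13 = 19.79 percentage points

19.8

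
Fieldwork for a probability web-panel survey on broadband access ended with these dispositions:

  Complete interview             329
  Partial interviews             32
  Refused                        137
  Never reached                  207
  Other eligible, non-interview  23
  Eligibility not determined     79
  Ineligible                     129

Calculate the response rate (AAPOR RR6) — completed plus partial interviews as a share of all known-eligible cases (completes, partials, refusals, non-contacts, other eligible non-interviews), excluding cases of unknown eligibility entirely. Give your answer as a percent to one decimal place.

49.6%

Numerator = 329 + 32 = 361
Denominator = 329 + 32 + 137 + 207 + 23 = 728
RR6 = 361 / 728 = 0.4959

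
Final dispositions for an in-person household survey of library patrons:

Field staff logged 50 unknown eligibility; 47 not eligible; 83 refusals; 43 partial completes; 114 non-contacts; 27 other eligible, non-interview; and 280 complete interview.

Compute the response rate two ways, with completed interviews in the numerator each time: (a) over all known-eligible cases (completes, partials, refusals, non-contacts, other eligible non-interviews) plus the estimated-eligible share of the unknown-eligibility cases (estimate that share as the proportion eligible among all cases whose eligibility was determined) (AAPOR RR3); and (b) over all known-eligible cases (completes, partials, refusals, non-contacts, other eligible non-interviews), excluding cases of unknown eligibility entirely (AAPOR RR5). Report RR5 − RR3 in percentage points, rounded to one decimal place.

4.0

Numerator: 280
Known eligible: 280 + 43 + 83 + 114 + 27 = 547
e = 547 / (547 + 47) = 547 / 594 = 0.9209
e × U: 0.9209 × 50 = 46.05
Base: 547 + 46.05 = 593.05
RR3 = 280 / 593.05 = 0.4721
Base: 280 + 43 + 83 + 114 + 27 = 547
RR5 = 280 / 547 = 0.5119
Difference = 51.19 − 47.21 = 3.98 percentage points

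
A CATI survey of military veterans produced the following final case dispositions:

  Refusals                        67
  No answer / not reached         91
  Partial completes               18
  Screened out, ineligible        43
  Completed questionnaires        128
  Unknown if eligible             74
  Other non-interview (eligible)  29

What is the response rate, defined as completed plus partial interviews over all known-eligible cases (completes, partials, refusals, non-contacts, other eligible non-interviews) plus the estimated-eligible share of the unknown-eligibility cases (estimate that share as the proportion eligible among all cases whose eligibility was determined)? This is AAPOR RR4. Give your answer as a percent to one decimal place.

36.6%

Num = 128 + 18 = 146
Eligible (known) = 128 + 18 + 67 + 91 + 29 = 333
e = 333 / (333 + 43) = 333 / 376 = 0.8856
Estimated eligible among unknowns = 0.8856 × 74 = 65.53
Denom = 333 + 65.53 = 398.53
RR4 = 146 / 398.53 = 0.3663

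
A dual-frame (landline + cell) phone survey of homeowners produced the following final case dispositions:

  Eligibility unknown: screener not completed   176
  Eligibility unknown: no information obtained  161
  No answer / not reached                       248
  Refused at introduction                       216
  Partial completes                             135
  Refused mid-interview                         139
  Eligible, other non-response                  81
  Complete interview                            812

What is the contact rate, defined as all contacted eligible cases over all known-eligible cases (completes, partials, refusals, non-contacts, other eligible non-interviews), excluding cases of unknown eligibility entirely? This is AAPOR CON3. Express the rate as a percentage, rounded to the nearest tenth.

Refusal or break-off = 216 + 139 = 355
Unknown if eligible = 176 + 161 = 337
Top → 812 + 135 + 355 + 81 = 1383
Denominator → 812 + 135 + 355 + 248 + 81 = 1631
CON3 = 1383 / 1631 = 0.8479

84.8%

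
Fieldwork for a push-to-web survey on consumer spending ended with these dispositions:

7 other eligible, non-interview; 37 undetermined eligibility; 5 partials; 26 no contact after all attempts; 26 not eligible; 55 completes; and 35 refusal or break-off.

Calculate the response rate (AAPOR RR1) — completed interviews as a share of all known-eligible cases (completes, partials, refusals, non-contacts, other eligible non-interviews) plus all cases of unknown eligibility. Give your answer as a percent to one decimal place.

Numerator = 55
Base = 55 + 5 + 35 + 26 + 7 + 37 = 165
RR1 = 55 / 165 = 0.3333

33.3%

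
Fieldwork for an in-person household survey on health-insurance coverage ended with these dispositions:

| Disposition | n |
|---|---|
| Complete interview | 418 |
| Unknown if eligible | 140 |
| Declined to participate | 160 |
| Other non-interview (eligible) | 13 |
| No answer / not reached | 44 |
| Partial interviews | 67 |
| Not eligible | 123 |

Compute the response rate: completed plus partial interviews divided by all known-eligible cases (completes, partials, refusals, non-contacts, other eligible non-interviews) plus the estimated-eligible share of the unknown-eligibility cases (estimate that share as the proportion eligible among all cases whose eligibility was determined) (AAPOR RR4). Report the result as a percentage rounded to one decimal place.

Numerator = 418 + 67 = 485
Known eligible = 418 + 67 + 160 + 44 + 13 = 702
e = 702 / (702 + 123) = 702 / 825 = 0.8509
Estimated eligible among unknowns = 0.8509 × 140 = 119.13
Base = 702 + 119.13 = 821.13
RR4 = 485 / 821.13 = 0.5906

59.1%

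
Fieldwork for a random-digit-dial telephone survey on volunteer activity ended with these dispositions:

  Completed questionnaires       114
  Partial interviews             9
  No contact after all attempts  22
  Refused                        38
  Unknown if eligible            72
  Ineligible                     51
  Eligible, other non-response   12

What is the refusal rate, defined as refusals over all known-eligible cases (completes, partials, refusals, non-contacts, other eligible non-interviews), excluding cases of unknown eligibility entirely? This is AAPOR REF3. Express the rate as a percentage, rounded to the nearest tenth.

Num: 38
Base: 114 + 9 + 38 + 22 + 12 = 195
REF3 = 38 / 195 = 0.1949

19.5%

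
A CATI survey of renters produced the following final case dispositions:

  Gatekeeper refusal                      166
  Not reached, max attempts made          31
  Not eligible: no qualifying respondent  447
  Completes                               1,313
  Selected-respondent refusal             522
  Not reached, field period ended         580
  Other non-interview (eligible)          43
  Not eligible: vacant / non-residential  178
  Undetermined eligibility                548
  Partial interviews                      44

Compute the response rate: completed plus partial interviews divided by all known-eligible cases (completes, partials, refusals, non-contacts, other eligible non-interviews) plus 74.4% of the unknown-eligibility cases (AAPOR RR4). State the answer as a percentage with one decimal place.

43.7%

Refused = 166 + 522 = 688
No answer / not reached = 580 + 31 = 611
Screened out, ineligible = 447 + 178 = 625
Num → 1313 + 44 = 1357
Determined eligible → 1313 + 44 + 688 + 611 + 43 = 2699
e × U → 0.7440 × 548 = 407.71
Base → 2699 + 407.71 = 3106.71
RR4 = 1357 / 3106.71 = 0.4368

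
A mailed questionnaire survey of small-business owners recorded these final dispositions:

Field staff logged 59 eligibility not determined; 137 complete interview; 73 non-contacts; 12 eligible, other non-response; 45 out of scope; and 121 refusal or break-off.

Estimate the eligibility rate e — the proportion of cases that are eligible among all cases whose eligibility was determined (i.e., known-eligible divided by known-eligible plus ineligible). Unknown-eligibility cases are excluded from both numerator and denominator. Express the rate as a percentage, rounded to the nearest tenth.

Determined eligible: 137 + 121 + 73 + 12 = 343
e = 343 / (343 + 45) = 343 / 388 = 0.8840

88.4%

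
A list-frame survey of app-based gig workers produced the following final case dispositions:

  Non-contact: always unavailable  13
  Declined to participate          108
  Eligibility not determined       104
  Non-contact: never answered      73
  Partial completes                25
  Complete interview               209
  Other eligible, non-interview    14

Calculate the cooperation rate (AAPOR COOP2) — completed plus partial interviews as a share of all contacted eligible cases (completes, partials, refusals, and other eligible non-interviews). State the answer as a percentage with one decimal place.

No answer / not reached = 73 + 13 = 86
Numerator: 209 + 25 = 234
Denominator: 209 + 25 + 108 + 14 = 356
COOP2 = 234 / 356 = 0.6573

65.7%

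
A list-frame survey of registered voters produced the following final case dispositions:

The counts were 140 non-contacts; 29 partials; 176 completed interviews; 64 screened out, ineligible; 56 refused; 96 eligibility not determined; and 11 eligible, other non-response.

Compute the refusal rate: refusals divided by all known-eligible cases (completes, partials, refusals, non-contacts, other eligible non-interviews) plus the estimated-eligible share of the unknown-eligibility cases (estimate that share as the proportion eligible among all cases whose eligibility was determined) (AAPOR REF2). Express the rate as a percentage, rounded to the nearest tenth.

Top = 56
Eligible (known) = 176 + 29 + 56 + 140 + 11 = 412
e = 412 / (412 + 64) = 412 / 476 = 0.8655
e × U = 0.8655 × 96 = 83.09
Denom = 412 + 83.09 = 495.09
REF2 = 56 / 495.09 = 0.1131

11.3%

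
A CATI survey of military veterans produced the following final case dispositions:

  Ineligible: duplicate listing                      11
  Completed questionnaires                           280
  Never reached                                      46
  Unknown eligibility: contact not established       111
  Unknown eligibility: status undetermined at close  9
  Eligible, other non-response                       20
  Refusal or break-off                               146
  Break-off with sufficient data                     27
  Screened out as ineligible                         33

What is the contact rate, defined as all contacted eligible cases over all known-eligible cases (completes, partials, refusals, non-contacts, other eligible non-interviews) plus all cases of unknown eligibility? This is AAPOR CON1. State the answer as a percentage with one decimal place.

Eligibility not determined = 111 + 9 = 120
Screened out, ineligible = 33 + 11 = 44
Top → 280 + 27 + 146 + 20 = 473
Denominator → 280 + 27 + 146 + 46 + 20 + 120 = 639
CON1 = 473 / 639 = 0.7402

74.0%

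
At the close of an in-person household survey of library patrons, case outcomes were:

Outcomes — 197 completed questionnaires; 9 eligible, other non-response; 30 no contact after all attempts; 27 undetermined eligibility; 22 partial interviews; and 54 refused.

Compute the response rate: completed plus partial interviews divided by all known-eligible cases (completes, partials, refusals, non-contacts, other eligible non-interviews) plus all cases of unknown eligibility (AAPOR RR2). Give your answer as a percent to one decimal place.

Numerator = 197 + 22 = 219
Base = 197 + 22 + 54 + 30 + 9 + 27 = 339
RR2 = 219 / 339 = 0.6460

64.6%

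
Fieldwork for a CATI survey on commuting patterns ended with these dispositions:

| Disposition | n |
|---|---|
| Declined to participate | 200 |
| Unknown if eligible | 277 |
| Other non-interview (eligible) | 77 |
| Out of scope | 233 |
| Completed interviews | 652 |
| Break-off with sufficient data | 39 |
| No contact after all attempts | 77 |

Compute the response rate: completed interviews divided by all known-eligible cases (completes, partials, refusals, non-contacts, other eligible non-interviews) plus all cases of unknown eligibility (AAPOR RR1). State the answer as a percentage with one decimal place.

49.3%

Top: 652
Denom: 652 + 39 + 200 + 77 + 77 + 277 = 1322
RR1 = 652 / 1322 = 0.4932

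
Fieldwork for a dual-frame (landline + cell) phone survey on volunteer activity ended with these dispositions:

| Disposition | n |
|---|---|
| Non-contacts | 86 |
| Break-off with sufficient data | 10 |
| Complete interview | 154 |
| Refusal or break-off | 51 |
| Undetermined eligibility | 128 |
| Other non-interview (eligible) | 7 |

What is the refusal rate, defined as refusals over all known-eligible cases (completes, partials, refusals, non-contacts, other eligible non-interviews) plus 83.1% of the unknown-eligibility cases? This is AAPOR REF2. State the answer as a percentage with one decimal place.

12.3%

Numerator → 51
Determined eligible → 154 + 10 + 51 + 86 + 7 = 308
Eligible share of unknowns → 0.8310 × 128 = 106.37
Base → 308 + 106.37 = 414.37
REF2 = 51 / 414.37 = 0.1231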